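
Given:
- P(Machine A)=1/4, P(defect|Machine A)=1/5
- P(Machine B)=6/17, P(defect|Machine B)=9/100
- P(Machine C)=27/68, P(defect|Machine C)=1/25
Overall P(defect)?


P(B) = Σ P(B|Aᵢ)×P(Aᵢ)
  1/5×1/4 = 1/20
  9/100×6/17 = 27/850
  1/25×27/68 = 27/1700
Sum = 83/850

P(defect) = 83/850 ≈ 9.76%


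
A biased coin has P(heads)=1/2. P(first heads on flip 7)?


Geometric: P(X=7) = (1-p)^(k-1)×p = (1/2)^6×1/2 = 1/128

P(X=7) = 1/128 ≈ 0.78%


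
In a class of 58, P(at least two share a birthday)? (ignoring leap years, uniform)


P(all different) = Π(365-i)/365 for i=0..57
= 0.008335
P(match) = 1 - 0.008335 = 0.991665

P ≈ 0.9917 ≈ 99.17%


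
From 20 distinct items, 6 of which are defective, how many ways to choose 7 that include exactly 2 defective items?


Choose 2 of the 6 defective items and 5 of the other 14 items:
C(6,2)×C(14,5) = 15×2002 = 30030

30030


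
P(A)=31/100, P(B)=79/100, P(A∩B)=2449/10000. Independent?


P(A)×P(B) = 2449/10000
P(A∩B) = 2449/10000
Equal ✓ → Independent

Yes, independent


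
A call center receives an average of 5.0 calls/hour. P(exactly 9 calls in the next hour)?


Poisson(λ=5.0): P(X=9) = e^(-λ)×λ^k/k!
= e^(-5.0) × 5.0^9 / 9!
≈ 0.006737946999 × 1953125 / 362880 ≈ 0.036266

P(X=9) ≈ 0.036266 ≈ 3.63%


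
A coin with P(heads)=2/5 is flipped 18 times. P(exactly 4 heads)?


Binomial: P(X=4) = C(18,4)×p^4×(1-p)^14
= 3060 × 16/625 × 4782969/6103515625 = 46834832448/762939453125

P(X=4) = 46834832448/762939453125 ≈ 6.14%


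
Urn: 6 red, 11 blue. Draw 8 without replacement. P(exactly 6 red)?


Hypergeometric: C(6,6)×C(11,2)/C(17,8)
= 1×55/24310 = 1/442

P(X=6) = 1/442 ≈ 0.23%


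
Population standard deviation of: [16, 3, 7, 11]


Mean = 37/4
  (16-37/4)²=729/16
  (3-37/4)²=625/16
  (7-37/4)²=81/16
  (11-37/4)²=49/16
Σ(x-μ)² = 371/4
σ² = (371/4)/4 = 371/16

σ = √(371/16) ≈ 4.8153


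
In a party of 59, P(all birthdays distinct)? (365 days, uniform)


P(all different) = Π(365-i)/365 for i=0..58
= (365/365)×(364/365)×...×(307/365)
= 0.007011

P ≈ 0.0070 ≈ 0.70%


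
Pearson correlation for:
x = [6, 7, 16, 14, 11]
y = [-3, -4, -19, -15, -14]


n=5, Σx=54, Σy=-55, Σxy=-714, Σx²=658, Σy²=807
r = (5×(-714) - 54×(-55))/√((5×658 - 54²)(5×807 - (-55)²))
= -600/√(374×1010) = -600/√377740 ≈ -600/614.6056 ≈ -0.9762

r ≈ -0.9762


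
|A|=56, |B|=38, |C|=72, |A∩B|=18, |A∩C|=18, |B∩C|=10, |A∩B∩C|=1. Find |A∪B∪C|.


|A∪B∪C| = 56+38+72-18-18-10+1 = 121

|A∪B∪C| = 121


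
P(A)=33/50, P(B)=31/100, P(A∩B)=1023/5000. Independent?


P(A)×P(B) = 1023/5000
P(A∩B) = 1023/5000
Equal ✓ → Independent

Yes, independent


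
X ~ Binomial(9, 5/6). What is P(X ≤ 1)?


P(X ≤ 1) = Σ P(X=i) for i=0..1
P(X=0) = 1/10077696
P(X=1) = 5/1119744
Sum = 23/5038848

P(X ≤ 1) = 23/5038848 ≈ 0.00%


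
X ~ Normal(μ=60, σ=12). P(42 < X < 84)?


z₁=(42-60)/12=-1.5, z₂=(84-60)/12=2.0
P = Φ(2.0) - Φ(-1.5) = 0.977250 - 0.066807 = 0.910443 ≈ 0.9104

P(42 < X < 84) ≈ 0.9104


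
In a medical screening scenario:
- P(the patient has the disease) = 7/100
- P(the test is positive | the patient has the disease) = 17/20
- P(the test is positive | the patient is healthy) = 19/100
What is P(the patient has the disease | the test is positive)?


Using Bayes' theorem:
P(A|B) = P(B|A)·P(A) / P(B)

P(the test is positive) = 17/20 × 7/100 + 19/100 × 93/100
= 119/2000 + 1767/10000 = 1181/5000

P(the patient has the disease|the test is positive) = (119/2000) / (1181/5000) = 595/2362

P(the patient has the disease|the test is positive) = 595/2362 ≈ 25.19%


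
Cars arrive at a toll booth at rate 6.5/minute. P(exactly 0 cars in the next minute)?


Poisson(λ=6.5): P(X=0) = e^(-λ)×λ^k/k!
= e^(-6.5) × 6.5^0 / 0!
≈ 0.001503439193 × 1 / 1 ≈ 0.001503

P(X=0) ≈ 0.001503 ≈ 0.15%


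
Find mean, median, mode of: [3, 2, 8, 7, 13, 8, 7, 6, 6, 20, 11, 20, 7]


Sorted: [2, 3, 6, 6, 7, 7, 7, 8, 8, 11, 13, 20, 20]
Mean = 118/13
Median = 7
Freq: {3: 1, 2: 1, 8: 2, 7: 3, 13: 1, 6: 2, 20: 2, 11: 1}
Mode: [7]

Mean=118/13, Median=7, Mode=7


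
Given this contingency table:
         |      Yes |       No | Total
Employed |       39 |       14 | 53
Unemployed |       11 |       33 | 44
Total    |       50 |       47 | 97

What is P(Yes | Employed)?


P(Yes | Employed) = 39/(39+14) = 39/53

P(Yes|Employed) = 39/53 ≈ 73.58%


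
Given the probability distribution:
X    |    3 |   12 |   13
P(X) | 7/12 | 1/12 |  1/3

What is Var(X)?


E[X] = 85/12
E[X²] = 883/12
Var(X) = E[X²] - (E[X])² = 883/12 - 7225/144 = 3371/144

Var(X) = 3371/144 ≈ 23.4097


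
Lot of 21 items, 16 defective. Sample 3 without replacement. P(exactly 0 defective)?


Hypergeometric: C(16,0)×C(5,3)/C(21,3)
= 1×10/1330 = 1/133

P(X=0) = 1/133 ≈ 0.75%


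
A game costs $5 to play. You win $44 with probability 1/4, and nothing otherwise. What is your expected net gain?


E[gain] = (44-5)×1/4 + (-5)×3/4
= 39/4 - 15/4 = 6

Expected net gain = $6 ≈ $6.00


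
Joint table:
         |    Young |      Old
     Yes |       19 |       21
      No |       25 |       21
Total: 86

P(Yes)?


P(Yes) = (19+21)/86 = 40/86 = 20/43

P(Yes) = 20/43 ≈ 46.51%


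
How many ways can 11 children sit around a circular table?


Circular arrangements of 11 distinct objects: fix one position to break rotational symmetry.
(n-1)! = 10! = 3628800

3628800


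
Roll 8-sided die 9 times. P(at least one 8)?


P(no 8)^9 = (7/8)^9 = 40353607/134217728
P(≥1) = 1 - 40353607/134217728 = 93864121/134217728

P = 93864121/134217728 ≈ 69.93%


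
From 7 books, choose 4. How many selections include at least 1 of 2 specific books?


Complement: C(7,4) - C(5,4) = 35 - 5 = 30

30


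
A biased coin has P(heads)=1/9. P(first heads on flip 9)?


Geometric: P(X=9) = (1-p)^(k-1)×p = (8/9)^8×1/9 = 16777216/387420489

P(X=9) = 16777216/387420489 ≈ 4.33%


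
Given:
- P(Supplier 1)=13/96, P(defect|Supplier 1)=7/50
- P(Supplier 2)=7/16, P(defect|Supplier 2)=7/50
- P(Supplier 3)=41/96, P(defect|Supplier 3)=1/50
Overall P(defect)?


P(B) = Σ P(B|Aᵢ)×P(Aᵢ)
  7/50×13/96 = 91/4800
  7/50×7/16 = 49/800
  1/50×41/96 = 41/4800
Sum = 71/800

P(defect) = 71/800 ≈ 8.88%


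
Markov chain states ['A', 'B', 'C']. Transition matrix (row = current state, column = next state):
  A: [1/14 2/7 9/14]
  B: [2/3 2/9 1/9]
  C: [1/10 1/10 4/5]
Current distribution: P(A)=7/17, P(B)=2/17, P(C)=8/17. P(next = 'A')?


P(next=A) = Σᵢ P(now=i)×P(i→A)
= 7/17×1/14 + 2/17×2/3 + 8/17×1/10
= 1/34 + 4/51 + 4/85 = 79/510

P = 79/510 ≈ 0.1549


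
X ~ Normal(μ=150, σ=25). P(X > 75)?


z = (75-150)/25 = -3.0
P(X > 75) = 1 - P(Z ≤ -3.0) = 1 - 0.0013 = 0.9987

P(X > 75) ≈ 0.9987


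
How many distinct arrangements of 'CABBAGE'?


Letters: 7, freq: {'C': 1, 'A': 2, 'B': 2, 'G': 1, 'E': 1}
7!/(1!×2!×2!×1!×1!) = 5040/4 = 1260

1260


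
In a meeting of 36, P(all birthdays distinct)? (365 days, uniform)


P(all different) = Π(365-i)/365 for i=0..35
= (365/365)×(364/365)×...×(330/365)
= 0.167818

P ≈ 0.1678 ≈ 16.78%


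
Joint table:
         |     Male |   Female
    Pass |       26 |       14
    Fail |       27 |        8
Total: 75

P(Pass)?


P(Pass) = (26+14)/75 = 40/75 = 8/15

P(Pass) = 8/15 ≈ 53.33%


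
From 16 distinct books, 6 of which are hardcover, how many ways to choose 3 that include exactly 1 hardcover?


Choose 1 of the 6 hardcovers and 2 of the other 10 books:
C(6,1)×C(10,2) = 6×45 = 270

270


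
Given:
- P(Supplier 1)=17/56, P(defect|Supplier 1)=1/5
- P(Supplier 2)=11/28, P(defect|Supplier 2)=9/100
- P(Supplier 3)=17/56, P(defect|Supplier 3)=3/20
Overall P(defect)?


P(B) = Σ P(B|Aᵢ)×P(Aᵢ)
  1/5×17/56 = 17/280
  9/100×11/28 = 99/2800
  3/20×17/56 = 51/1120
Sum = 793/5600

P(defect) = 793/5600 ≈ 14.16%


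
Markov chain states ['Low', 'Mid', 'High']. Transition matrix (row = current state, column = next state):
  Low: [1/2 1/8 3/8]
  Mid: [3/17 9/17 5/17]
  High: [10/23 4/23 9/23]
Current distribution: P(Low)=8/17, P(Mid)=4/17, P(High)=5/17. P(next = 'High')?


P(next=High) = Σᵢ P(now=i)×P(i→High)
= 8/17×3/8 + 4/17×5/17 + 5/17×9/23
= 3/17 + 20/289 + 45/391 = 2398/6647

P = 2398/6647 ≈ 0.3608


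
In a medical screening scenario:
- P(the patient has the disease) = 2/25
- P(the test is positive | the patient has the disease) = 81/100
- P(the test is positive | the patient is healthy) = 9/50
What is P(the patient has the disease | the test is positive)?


Using Bayes' theorem:
P(A|B) = P(B|A)·P(A) / P(B)

P(the test is positive) = 81/100 × 2/25 + 9/50 × 23/25
= 81/1250 + 207/1250 = 144/625

P(the patient has the disease|the test is positive) = (81/1250) / (144/625) = 9/32

P(the patient has the disease|the test is positive) = 9/32 ≈ 28.12%


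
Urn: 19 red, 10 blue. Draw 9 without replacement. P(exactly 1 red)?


Hypergeometric: C(19,1)×C(10,8)/C(29,9)
= 19×45/10015005 = 57/667667

P(X=1) = 57/667667 ≈ 0.01%


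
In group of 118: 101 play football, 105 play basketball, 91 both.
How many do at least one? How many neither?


|A∪B| = 101+105-91 = 115
Neither = 118-115 = 3

At least one: 115; Neither: 3


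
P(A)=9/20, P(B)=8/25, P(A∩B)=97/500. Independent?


P(A)×P(B) = 18/125
P(A∩B) = 97/500
Not equal → NOT independent

No, not independent


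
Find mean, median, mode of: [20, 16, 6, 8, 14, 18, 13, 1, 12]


Sorted: [1, 6, 8, 12, 13, 14, 16, 18, 20]
Mean = 108/9 = 12
Median = 13
Freq: {20: 1, 16: 1, 6: 1, 8: 1, 14: 1, 18: 1, 13: 1, 1: 1, 12: 1}
Mode: No mode

Mean=12, Median=13, Mode=No mode


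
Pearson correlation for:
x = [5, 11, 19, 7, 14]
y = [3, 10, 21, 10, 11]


n=5, Σx=56, Σy=55, Σxy=748, Σx²=752, Σy²=771
r = (5×748 - 56×55)/√((5×752 - 56²)(5×771 - 55²))
= 660/√(624×830) = 660/√517920 ≈ 660/719.6666 ≈ 0.9171

r ≈ 0.9171


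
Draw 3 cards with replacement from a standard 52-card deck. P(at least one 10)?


P(not a 10) = 48/52 = 12/13
P(none in 3 draws) = (12/13)^3 = 1728/2197
P(≥1 10) = 1 - 1728/2197 = 469/2197

P = 469/2197 ≈ 21.35%


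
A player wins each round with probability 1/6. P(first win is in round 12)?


Geometric: P(X=12) = (1-p)^(k-1)×p = (5/6)^11×1/6 = 48828125/2176782336

P(X=12) = 48828125/2176782336 ≈ 2.24%


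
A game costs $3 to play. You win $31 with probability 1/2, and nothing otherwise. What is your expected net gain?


E[gain] = (31-3)×1/2 + (-3)×1/2
= 14 - 3/2 = 25/2

Expected net gain = $25/2 ≈ $12.50


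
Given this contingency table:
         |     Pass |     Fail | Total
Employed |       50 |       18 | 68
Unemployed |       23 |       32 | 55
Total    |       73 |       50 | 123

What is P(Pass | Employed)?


P(Pass | Employed) = 50/(50+18) = 50/68 = 25/34

P(Pass|Employed) = 25/34 ≈ 73.53%


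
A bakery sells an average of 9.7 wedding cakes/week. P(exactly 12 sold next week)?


Poisson(λ=9.7): P(X=12) = e^(-λ)×λ^k/k!
= e^(-9.7) × 9.7^12 / 12!
≈ 6.128349505e-05 × 693842360995 / 479001600 ≈ 0.088770

P(X=12) ≈ 0.088770 ≈ 8.88%


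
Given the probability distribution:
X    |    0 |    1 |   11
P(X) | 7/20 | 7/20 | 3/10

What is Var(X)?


E[X] = 73/20
E[X²] = 733/20
Var(X) = E[X²] - (E[X])² = 733/20 - 5329/400 = 9331/400

Var(X) = 9331/400 ≈ 23.3275


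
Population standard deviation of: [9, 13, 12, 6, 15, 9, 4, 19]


Mean = 87/8
  (9-87/8)²=225/64
  (13-87/8)²=289/64
  (12-87/8)²=81/64
  (6-87/8)²=1521/64
  (15-87/8)²=1089/64
  (9-87/8)²=225/64
  (4-87/8)²=3025/64
  (19-87/8)²=4225/64
Σ(x-μ)² = 1335/8
σ² = (1335/8)/8 = 1335/64

σ = √(1335/64) ≈ 4.5672


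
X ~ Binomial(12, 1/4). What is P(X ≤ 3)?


P(X ≤ 3) = Σ P(X=i) for i=0..3
P(X=0) = 531441/16777216
P(X=1) = 531441/4194304
P(X=2) = 1948617/8388608
P(X=3) = 1082565/4194304
Sum = 10884699/16777216

P(X ≤ 3) = 10884699/16777216 ≈ 64.88%


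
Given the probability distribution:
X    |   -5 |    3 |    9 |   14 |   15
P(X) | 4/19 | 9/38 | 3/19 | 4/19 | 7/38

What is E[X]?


E[X] = Σ x·P(X=x)
= (-5)×(4/19) + (3)×(9/38) + (9)×(3/19) + (14)×(4/19) + (15)×(7/38)
= 129/19

E[X] = 129/19


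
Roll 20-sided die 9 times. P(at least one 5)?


P(no 5)^9 = (19/20)^9 = 322687697779/512000000000
P(≥1) = 1 - 322687697779/512000000000 = 189312302221/512000000000

P = 189312302221/512000000000 ≈ 36.98%


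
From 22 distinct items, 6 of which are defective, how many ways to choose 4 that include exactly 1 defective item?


Choose 1 of the 6 defective items and 3 of the other 16 items:
C(6,1)×C(16,3) = 6×560 = 3360

3360


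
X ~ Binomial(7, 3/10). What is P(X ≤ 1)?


P(X ≤ 1) = Σ P(X=i) for i=0..1
P(X=0) = 823543/10000000
P(X=1) = 2470629/10000000
Sum = 823543/2500000

P(X ≤ 1) = 823543/2500000 ≈ 32.94%


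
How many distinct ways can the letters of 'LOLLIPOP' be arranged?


Letters: 8, freq: {'L': 3, 'O': 2, 'I': 1, 'P': 2}
8!/(3!×2!×1!×2!) = 40320/24 = 1680

1680


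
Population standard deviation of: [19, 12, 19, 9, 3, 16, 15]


Mean = 93/7
  (19-93/7)²=1600/49
  (12-93/7)²=81/49
  (19-93/7)²=1600/49
  (9-93/7)²=900/49
  (3-93/7)²=5184/49
  (16-93/7)²=361/49
  (15-93/7)²=144/49
Σ(x-μ)² = 1410/7
σ² = (1410/7)/7 = 1410/49

σ = √(1410/49) ≈ 5.3643


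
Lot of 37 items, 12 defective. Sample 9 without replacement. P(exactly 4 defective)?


Hypergeometric: C(12,4)×C(25,5)/C(37,9)
= 495×53130/124403620 = 239085/1130942

P(X=4) = 239085/1130942 ≈ 21.14%


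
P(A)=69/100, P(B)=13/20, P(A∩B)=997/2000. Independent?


P(A)×P(B) = 897/2000
P(A∩B) = 997/2000
Not equal → NOT independent

No, not independent


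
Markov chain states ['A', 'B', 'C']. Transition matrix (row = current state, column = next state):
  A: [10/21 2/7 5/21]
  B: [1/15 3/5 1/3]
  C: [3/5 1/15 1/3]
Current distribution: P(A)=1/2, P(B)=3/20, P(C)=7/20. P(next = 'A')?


P(next=A) = Σᵢ P(now=i)×P(i→A)
= 1/2×10/21 + 3/20×1/15 + 7/20×3/5
= 5/21 + 1/100 + 21/100 = 481/1050

P = 481/1050 ≈ 0.4581


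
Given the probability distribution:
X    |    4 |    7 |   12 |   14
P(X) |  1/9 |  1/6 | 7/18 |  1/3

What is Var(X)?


E[X] = 197/18
E[X²] = 2363/18
Var(X) = E[X²] - (E[X])² = 2363/18 - 38809/324 = 3725/324

Var(X) = 3725/324 ≈ 11.4969


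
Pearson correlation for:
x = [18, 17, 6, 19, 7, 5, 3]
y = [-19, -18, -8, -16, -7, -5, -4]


n=7, Σx=75, Σy=-77, Σxy=-1086, Σx²=1093, Σy²=1095
r = (7×(-1086) - 75×(-77))/√((7×1093 - 75²)(7×1095 - (-77)²))
= -1827/√(2026×1736) = -1827/√3517136 ≈ -1827/1875.4029 ≈ -0.9742

r ≈ -0.9742


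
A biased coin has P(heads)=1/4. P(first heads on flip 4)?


Geometric: P(X=4) = (1-p)^(k-1)×p = (3/4)^3×1/4 = 27/256

P(X=4) = 27/256 ≈ 10.55%


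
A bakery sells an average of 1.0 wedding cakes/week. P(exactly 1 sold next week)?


Poisson(λ=1.0): P(X=1) = e^(-λ)×λ^k/k!
= e^(-1.0) × 1.0^1 / 1!
≈ 0.3678794412 × 1 / 1 ≈ 0.367879

P(X=1) ≈ 0.367879 ≈ 36.79%


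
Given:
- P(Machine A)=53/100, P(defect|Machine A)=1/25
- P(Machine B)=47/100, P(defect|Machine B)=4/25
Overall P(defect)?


P(B) = Σ P(B|Aᵢ)×P(Aᵢ)
  1/25×53/100 = 53/2500
  4/25×47/100 = 47/625
Sum = 241/2500

P(defect) = 241/2500 ≈ 9.64%


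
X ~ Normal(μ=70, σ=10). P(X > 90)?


z = (90-70)/10 = 2.0
P(X > 90) = 1 - P(Z ≤ 2.0) = 1 - 0.9772 = 0.0228

P(X > 90) ≈ 0.0228


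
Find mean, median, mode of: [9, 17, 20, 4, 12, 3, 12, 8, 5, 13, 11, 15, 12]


Sorted: [3, 4, 5, 8, 9, 11, 12, 12, 12, 13, 15, 17, 20]
Mean = 141/13
Median = 12
Freq: {9: 1, 17: 1, 20: 1, 4: 1, 12: 3, 3: 1, 8: 1, 5: 1, 13: 1, 11: 1, 15: 1}
Mode: [12]

Mean=141/13, Median=12, Mode=12


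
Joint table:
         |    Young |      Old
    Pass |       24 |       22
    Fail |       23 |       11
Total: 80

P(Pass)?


P(Pass) = (24+22)/80 = 46/80 = 23/40

P(Pass) = 23/40 ≈ 57.50%


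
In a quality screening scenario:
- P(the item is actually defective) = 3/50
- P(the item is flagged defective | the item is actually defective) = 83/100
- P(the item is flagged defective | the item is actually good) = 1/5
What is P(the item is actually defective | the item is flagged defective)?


Using Bayes' theorem:
P(A|B) = P(B|A)·P(A) / P(B)

P(the item is flagged defective) = 83/100 × 3/50 + 1/5 × 47/50
= 249/5000 + 47/250 = 1189/5000

P(the item is actually defective|the item is flagged defective) = (249/5000) / (1189/5000) = 249/1189

P(the item is actually defective|the item is flagged defective) = 249/1189 ≈ 20.94%


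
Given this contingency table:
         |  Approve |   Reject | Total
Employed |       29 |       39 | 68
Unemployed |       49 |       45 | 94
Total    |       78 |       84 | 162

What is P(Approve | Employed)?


P(Approve | Employed) = 29/(29+39) = 29/68

P(Approve|Employed) = 29/68 ≈ 42.65%


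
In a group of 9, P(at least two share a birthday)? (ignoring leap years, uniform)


P(all different) = Π(365-i)/365 for i=0..8
= 0.905376
P(match) = 1 - 0.905376 = 0.094624

P ≈ 0.0946 ≈ 9.46%


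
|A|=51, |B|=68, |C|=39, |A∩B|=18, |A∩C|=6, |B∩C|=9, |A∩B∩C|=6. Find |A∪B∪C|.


|A∪B∪C| = 51+68+39-18-6-9+6 = 131

|A∪B∪C| = 131


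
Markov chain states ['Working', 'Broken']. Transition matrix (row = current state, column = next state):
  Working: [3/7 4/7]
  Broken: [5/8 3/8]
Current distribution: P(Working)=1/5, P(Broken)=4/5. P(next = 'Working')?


P(next=Working) = Σᵢ P(now=i)×P(i→Working)
= 1/5×3/7 + 4/5×5/8
= 3/35 + 1/2 = 41/70

P = 41/70 ≈ 0.5857


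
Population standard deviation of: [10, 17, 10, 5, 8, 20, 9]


Mean = 79/7
  (10-79/7)²=81/49
  (17-79/7)²=1600/49
  (10-79/7)²=81/49
  (5-79/7)²=1936/49
  (8-79/7)²=529/49
  (20-79/7)²=3721/49
  (9-79/7)²=256/49
Σ(x-μ)² = 1172/7
σ² = (1172/7)/7 = 1172/49

σ = √(1172/49) ≈ 4.8906


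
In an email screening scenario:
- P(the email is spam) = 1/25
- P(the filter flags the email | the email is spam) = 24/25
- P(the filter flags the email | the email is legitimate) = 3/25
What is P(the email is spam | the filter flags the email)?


Using Bayes' theorem:
P(A|B) = P(B|A)·P(A) / P(B)

P(the filter flags the email) = 24/25 × 1/25 + 3/25 × 24/25
= 24/625 + 72/625 = 96/625

P(the email is spam|the filter flags the email) = (24/625) / (96/625) = 1/4

P(the email is spam|the filter flags the email) = 1/4 ≈ 25.00%


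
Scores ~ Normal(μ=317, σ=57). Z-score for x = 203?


z = (x - μ)/σ = (203 - 317)/57 = -2.0

z = -2.0


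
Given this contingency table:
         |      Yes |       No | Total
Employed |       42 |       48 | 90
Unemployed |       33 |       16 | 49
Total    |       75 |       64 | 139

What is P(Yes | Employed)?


P(Yes | Employed) = 42/(42+48) = 42/90 = 7/15

P(Yes|Employed) = 7/15 ≈ 46.67%


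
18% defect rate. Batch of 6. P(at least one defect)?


P(all good) = (41/50)^6 = 4750104241/15625000000
P(≥1 defect) = 10874895759/15625000000

P = 10874895759/15625000000 ≈ 69.60%


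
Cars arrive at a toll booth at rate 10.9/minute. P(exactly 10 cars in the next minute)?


Poisson(λ=10.9): P(X=10) = e^(-λ)×λ^k/k!
= e^(-10.9) × 10.9^10 / 10!
≈ 1.8458234e-05 × 23673636745.9 / 3628800 ≈ 0.120418

P(X=10) ≈ 0.120418 ≈ 12.04%


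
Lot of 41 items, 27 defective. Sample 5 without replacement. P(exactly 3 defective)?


Hypergeometric: C(27,3)×C(14,2)/C(41,5)
= 2925×91/749398 = 20475/57646

P(X=3) = 20475/57646 ≈ 35.52%


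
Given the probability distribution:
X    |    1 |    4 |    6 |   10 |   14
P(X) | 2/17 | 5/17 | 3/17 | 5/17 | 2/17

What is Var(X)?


E[X] = 118/17
E[X²] = 1082/17
Var(X) = E[X²] - (E[X])² = 1082/17 - 13924/289 = 4470/289

Var(X) = 4470/289 ≈ 15.4671


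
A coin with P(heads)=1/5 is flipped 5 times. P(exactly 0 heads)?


Binomial: P(X=0) = C(5,0)×p^0×(1-p)^5
= 1 × 1 × 1024/3125 = 1024/3125

P(X=0) = 1024/3125 ≈ 32.77%


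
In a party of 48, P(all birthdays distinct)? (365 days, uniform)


P(all different) = Π(365-i)/365 for i=0..47
= (365/365)×(364/365)×...×(318/365)
= 0.039402

P ≈ 0.0394 ≈ 3.94%


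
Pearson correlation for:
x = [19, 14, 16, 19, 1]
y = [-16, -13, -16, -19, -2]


n=5, Σx=69, Σy=-66, Σxy=-1105, Σx²=1175, Σy²=1046
r = (5×(-1105) - 69×(-66))/√((5×1175 - 69²)(5×1046 - (-66)²))
= -971/√(1114×874) = -971/√973636 ≈ -971/986.7300 ≈ -0.9841

r ≈ -0.9841


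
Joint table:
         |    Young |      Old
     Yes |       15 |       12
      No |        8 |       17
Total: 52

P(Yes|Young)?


P(Yes|Young) = 15/(15+8) = 15/23

P = 15/23 ≈ 65.22%


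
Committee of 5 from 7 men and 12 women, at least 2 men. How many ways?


Count by #men:
  2M,3W: C(7,2)×C(12,3)=4620
  3M,2W: C(7,3)×C(12,2)=2310
  4M,1W: C(7,4)×C(12,1)=420
  5M,0W: C(7,5)×C(12,0)=21
Total = 7371

7371


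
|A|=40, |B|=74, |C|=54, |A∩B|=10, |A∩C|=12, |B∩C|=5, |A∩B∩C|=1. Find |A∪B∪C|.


|A∪B∪C| = 40+74+54-10-12-5+1 = 142

|A∪B∪C| = 142


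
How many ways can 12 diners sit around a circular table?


Circular arrangements of 12 distinct objects: fix one position to break rotational symmetry.
(n-1)! = 11! = 39916800

39916800


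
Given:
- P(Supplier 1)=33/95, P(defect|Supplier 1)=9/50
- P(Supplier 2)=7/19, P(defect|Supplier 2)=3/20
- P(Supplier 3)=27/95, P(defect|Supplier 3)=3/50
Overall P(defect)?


P(B) = Σ P(B|Aᵢ)×P(Aᵢ)
  9/50×33/95 = 297/4750
  3/20×7/19 = 21/380
  3/50×27/95 = 81/4750
Sum = 1281/9500

P(defect) = 1281/9500 ≈ 13.48%


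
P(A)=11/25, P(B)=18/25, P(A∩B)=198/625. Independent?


P(A)×P(B) = 198/625
P(A∩B) = 198/625
Equal ✓ → Independent

Yes, independent


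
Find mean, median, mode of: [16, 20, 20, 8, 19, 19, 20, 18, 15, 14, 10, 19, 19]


Sorted: [8, 10, 14, 15, 16, 18, 19, 19, 19, 19, 20, 20, 20]
Mean = 217/13
Median = 19
Freq: {16: 1, 20: 3, 8: 1, 19: 4, 18: 1, 15: 1, 14: 1, 10: 1}
Mode: [19]

Mean=217/13, Median=19, Mode=19


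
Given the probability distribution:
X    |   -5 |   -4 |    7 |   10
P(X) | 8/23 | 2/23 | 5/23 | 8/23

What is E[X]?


E[X] = Σ x·P(X=x)
= (-5)×(8/23) + (-4)×(2/23) + (7)×(5/23) + (10)×(8/23)
= 67/23

E[X] = 67/23


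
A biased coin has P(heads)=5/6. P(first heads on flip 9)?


Geometric: P(X=9) = (1-p)^(k-1)×p = (1/6)^8×5/6 = 5/10077696

P(X=9) = 5/10077696 ≈ 0.00%


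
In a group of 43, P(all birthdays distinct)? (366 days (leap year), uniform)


P(all different) = Π(366-i)/366 for i=0..42
= (366/366)×(365/366)×...×(324/366)
= 0.076637

P ≈ 0.0766 ≈ 7.66%


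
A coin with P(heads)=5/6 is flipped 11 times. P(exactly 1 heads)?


Binomial: P(X=1) = C(11,1)×p^1×(1-p)^10
= 11 × 5/6 × 1/60466176 = 55/362797056

P(X=1) = 55/362797056 ≈ 0.00%


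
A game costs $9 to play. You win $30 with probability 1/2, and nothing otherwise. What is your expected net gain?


E[gain] = (30-9)×1/2 + (-9)×1/2
= 21/2 - 9/2 = 6

Expected net gain = $6 ≈ $6.00


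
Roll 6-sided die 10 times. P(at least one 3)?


P(no 3)^10 = (5/6)^10 = 9765625/60466176
P(≥1) = 1 - 9765625/60466176 = 50700551/60466176

P = 50700551/60466176 ≈ 83.85%


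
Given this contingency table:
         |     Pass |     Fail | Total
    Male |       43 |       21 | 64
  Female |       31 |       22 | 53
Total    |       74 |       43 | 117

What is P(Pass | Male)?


P(Pass | Male) = 43/(43+21) = 43/64

P(Pass|Male) = 43/64 ≈ 67.19%


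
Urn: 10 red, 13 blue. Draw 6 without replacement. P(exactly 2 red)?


Hypergeometric: C(10,2)×C(13,4)/C(23,6)
= 45×715/100947 = 975/3059

P(X=2) = 975/3059 ≈ 31.87%


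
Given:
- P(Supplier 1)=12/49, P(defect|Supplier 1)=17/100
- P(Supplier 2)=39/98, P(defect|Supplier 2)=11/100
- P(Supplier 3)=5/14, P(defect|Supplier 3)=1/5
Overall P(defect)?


P(B) = Σ P(B|Aᵢ)×P(Aᵢ)
  17/100×12/49 = 51/1225
  11/100×39/98 = 429/9800
  1/5×5/14 = 1/14
Sum = 1537/9800

P(defect) = 1537/9800 ≈ 15.68%


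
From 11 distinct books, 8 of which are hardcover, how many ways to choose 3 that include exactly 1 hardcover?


Choose 1 of the 8 hardcovers and 2 of the other 3 books:
C(8,1)×C(3,2) = 8×3 = 24

24


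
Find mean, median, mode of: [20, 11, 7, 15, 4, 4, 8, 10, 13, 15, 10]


Sorted: [4, 4, 7, 8, 10, 10, 11, 13, 15, 15, 20]
Mean = 117/11
Median = 10
Freq: {20: 1, 11: 1, 7: 1, 15: 2, 4: 2, 8: 1, 10: 2, 13: 1}
Mode: [4, 10, 15]

Mean=117/11, Median=10, Mode=[4, 10, 15]


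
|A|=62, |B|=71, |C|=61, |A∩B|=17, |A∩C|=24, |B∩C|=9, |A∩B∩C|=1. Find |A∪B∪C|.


|A∪B∪C| = 62+71+61-17-24-9+1 = 145

|A∪B∪C| = 145


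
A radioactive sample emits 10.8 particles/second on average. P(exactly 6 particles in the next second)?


Poisson(λ=10.8): P(X=6) = e^(-λ)×λ^k/k!
= e^(-10.8) × 10.8^6 / 6!
≈ 2.039950341e-05 × 1586874.32294 / 720 ≈ 0.044960

P(X=6) ≈ 0.044960 ≈ 4.50%


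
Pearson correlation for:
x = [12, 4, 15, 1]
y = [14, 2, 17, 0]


n=4, Σx=32, Σy=33, Σxy=431, Σx²=386, Σy²=489
r = (4×431 - 32×33)/√((4×386 - 32²)(4×489 - 33²))
= 668/√(520×867) = 668/√450840 ≈ 668/671.4462 ≈ 0.9949

r ≈ 0.9949


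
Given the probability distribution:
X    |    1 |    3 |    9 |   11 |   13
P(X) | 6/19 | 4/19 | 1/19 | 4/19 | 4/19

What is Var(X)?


E[X] = 123/19
E[X²] = 1283/19
Var(X) = E[X²] - (E[X])² = 1283/19 - 15129/361 = 9248/361

Var(X) = 9248/361 ≈ 25.6177


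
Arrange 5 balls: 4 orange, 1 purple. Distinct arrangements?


5!/(4!×1!) = 5

5


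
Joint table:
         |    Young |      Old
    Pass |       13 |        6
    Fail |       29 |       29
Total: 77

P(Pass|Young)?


P(Pass|Young) = 13/(13+29) = 13/42

P = 13/42 ≈ 30.95%


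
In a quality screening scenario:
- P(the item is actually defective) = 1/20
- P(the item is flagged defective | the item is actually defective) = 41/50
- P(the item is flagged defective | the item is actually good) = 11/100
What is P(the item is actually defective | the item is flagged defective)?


Using Bayes' theorem:
P(A|B) = P(B|A)·P(A) / P(B)

P(the item is flagged defective) = 41/50 × 1/20 + 11/100 × 19/20
= 41/1000 + 209/2000 = 291/2000

P(the item is actually defective|the item is flagged defective) = (41/1000) / (291/2000) = 82/291

P(the item is actually defective|the item is flagged defective) = 82/291 ≈ 28.18%


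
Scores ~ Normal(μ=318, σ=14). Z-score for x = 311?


z = (x - μ)/σ = (311 - 318)/14 = -0.5

z = -0.5


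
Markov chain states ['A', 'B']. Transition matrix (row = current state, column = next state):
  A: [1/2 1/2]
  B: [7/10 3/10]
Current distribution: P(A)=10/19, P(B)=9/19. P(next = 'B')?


P(next=B) = Σᵢ P(now=i)×P(i→B)
= 10/19×1/2 + 9/19×3/10
= 5/19 + 27/190 = 77/190

P = 77/190 ≈ 0.4053


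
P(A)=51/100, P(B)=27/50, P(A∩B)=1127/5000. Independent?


P(A)×P(B) = 1377/5000
P(A∩B) = 1127/5000
Not equal → NOT independent

No, not independent


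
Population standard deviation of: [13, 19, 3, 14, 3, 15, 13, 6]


Mean = 86/8 = 43/4
  (13-43/4)²=81/16
  (19-43/4)²=1089/16
  (3-43/4)²=961/16
  (14-43/4)²=169/16
  (3-43/4)²=961/16
  (15-43/4)²=289/16
  (13-43/4)²=81/16
  (6-43/4)²=361/16
Σ(x-μ)² = 499/2
σ² = (499/2)/8 = 499/16

σ = √(499/16) ≈ 5.5846


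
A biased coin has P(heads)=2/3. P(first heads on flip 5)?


Geometric: P(X=5) = (1-p)^(k-1)×p = (1/3)^4×2/3 = 2/243

P(X=5) = 2/243 ≈ 0.82%


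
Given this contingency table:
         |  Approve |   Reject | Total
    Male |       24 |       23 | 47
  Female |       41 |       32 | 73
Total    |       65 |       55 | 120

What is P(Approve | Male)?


P(Approve | Male) = 24/(24+23) = 24/47

P(Approve|Male) = 24/47 ≈ 51.06%


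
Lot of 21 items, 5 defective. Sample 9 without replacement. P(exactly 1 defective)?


Hypergeometric: C(5,1)×C(16,8)/C(21,9)
= 5×12870/293930 = 495/2261

P(X=1) = 495/2261 ≈ 21.89%


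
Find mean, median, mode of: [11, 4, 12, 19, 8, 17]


Sorted: [4, 8, 11, 12, 17, 19]
Mean = 71/6
Median = 23/2
Freq: {11: 1, 4: 1, 12: 1, 19: 1, 8: 1, 17: 1}
Mode: No mode

Mean=71/6, Median=23/2, Mode=No mode


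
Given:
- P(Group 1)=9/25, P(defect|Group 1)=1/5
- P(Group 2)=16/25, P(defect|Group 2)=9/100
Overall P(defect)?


P(B) = Σ P(B|Aᵢ)×P(Aᵢ)
  1/5×9/25 = 9/125
  9/100×16/25 = 36/625
Sum = 81/625

P(defect) = 81/625 ≈ 12.96%


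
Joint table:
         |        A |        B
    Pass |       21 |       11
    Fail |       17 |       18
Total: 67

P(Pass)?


P(Pass) = (21+11)/67 = 32/67

P(Pass) = 32/67 ≈ 47.76%


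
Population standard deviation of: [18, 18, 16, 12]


Mean = 64/4 = 16
  (18-16)²=4
  (18-16)²=4
  (16-16)²=0
  (12-16)²=16
Σ(x-μ)² = 24
σ² = 24/4 = 6

σ = √(6) ≈ 2.4495


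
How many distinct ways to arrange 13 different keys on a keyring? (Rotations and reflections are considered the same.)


Free circular arrangements: rotations and reflections both identified.
(n-1)!/2 = 12!/2 = 479001600/2 = 239500800

239500800


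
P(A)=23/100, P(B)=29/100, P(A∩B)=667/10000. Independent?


P(A)×P(B) = 667/10000
P(A∩B) = 667/10000
Equal ✓ → Independent

Yes, independent


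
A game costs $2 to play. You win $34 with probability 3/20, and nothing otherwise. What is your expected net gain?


E[gain] = (34-2)×3/20 + (-2)×17/20
= 24/5 - 17/10 = 31/10

Expected net gain = $31/10 ≈ $3.10


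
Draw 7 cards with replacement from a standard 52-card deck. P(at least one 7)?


P(not a 7) = 48/52 = 12/13
P(none in 7 draws) = (12/13)^7 = 35831808/62748517
P(≥1 7) = 1 - 35831808/62748517 = 26916709/62748517

P = 26916709/62748517 ≈ 42.90%


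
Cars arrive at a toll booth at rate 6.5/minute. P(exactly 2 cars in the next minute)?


Poisson(λ=6.5): P(X=2) = e^(-λ)×λ^k/k!
= e^(-6.5) × 6.5^2 / 2!
≈ 0.001503439193 × 42.25 / 2 ≈ 0.031760

P(X=2) ≈ 0.031760 ≈ 3.18%


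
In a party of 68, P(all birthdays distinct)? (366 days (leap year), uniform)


P(all different) = Π(366-i)/366 for i=0..67
= (366/366)×(365/366)×...×(299/366)
= 0.001299

P ≈ 0.0013 ≈ 0.13%


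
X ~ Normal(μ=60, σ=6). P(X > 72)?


z = (72-60)/6 = 2.0
P(X > 72) = 1 - P(Z ≤ 2.0) = 1 - 0.9772 = 0.0228

P(X > 72) ≈ 0.0228


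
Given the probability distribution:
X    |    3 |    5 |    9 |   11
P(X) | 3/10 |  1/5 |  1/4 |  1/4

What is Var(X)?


E[X] = 69/10
E[X²] = 291/5
Var(X) = E[X²] - (E[X])² = 291/5 - 4761/100 = 1059/100

Var(X) = 1059/100 ≈ 10.5900


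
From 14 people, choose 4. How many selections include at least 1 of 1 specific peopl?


Complement: C(14,4) - C(13,4) = 1001 - 715 = 286

286


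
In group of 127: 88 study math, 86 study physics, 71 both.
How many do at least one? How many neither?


|A∪B| = 88+86-71 = 103
Neither = 127-103 = 24

At least one: 103; Neither: 24


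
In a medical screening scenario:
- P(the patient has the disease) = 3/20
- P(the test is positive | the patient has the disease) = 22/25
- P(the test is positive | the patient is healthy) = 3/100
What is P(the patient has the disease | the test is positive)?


Using Bayes' theorem:
P(A|B) = P(B|A)·P(A) / P(B)

P(the test is positive) = 22/25 × 3/20 + 3/100 × 17/20
= 33/250 + 51/2000 = 63/400

P(the patient has the disease|the test is positive) = (33/250) / (63/400) = 88/105

P(the patient has the disease|the test is positive) = 88/105 ≈ 83.81%


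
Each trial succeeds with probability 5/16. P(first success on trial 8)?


Geometric: P(X=8) = (1-p)^(k-1)×p = (11/16)^7×5/16 = 97435855/4294967296

P(X=8) = 97435855/4294967296 ≈ 2.27%


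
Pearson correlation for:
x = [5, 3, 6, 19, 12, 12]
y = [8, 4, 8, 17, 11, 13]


n=6, Σx=57, Σy=61, Σxy=711, Σx²=719, Σy²=723
r = (6×711 - 57×61)/√((6×719 - 57²)(6×723 - 61²))
= 789/√(1065×617) = 789/√657105 ≈ 789/810.6201 ≈ 0.9733

r ≈ 0.9733


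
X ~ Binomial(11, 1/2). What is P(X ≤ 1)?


P(X ≤ 1) = Σ P(X=i) for i=0..1
P(X=0) = 1/2048
P(X=1) = 11/2048
Sum = 3/512

P(X ≤ 1) = 3/512 ≈ 0.59%


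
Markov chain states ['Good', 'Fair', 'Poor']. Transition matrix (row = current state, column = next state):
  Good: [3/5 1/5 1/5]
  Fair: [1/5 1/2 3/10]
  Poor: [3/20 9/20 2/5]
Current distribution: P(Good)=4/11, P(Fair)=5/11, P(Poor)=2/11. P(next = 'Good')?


P(next=Good) = Σᵢ P(now=i)×P(i→Good)
= 4/11×3/5 + 5/11×1/5 + 2/11×3/20
= 12/55 + 1/11 + 3/110 = 37/110

P = 37/110 ≈ 0.3364


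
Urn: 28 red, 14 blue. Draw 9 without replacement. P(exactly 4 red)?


Hypergeometric: C(28,4)×C(14,5)/C(42,9)
= 20475×2002/445891810 = 45045/489991

P(X=4) = 45045/489991 ≈ 9.19%


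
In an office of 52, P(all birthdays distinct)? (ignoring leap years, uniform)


P(all different) = Π(365-i)/365 for i=0..51
= (365/365)×(364/365)×...×(314/365)
= 0.021995

P ≈ 0.0220 ≈ 2.20%


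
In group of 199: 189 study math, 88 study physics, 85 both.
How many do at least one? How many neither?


|A∪B| = 189+88-85 = 192
Neither = 199-192 = 7

At least one: 192; Neither: 7


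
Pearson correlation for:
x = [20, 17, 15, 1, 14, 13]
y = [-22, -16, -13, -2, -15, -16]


n=6, Σx=80, Σy=-84, Σxy=-1327, Σx²=1280, Σy²=1394
r = (6×(-1327) - 80×(-84))/√((6×1280 - 80²)(6×1394 - (-84)²))
= -1242/√(1280×1308) = -1242/√1674240 ≈ -1242/1293.9243 ≈ -0.9599

r ≈ -0.9599


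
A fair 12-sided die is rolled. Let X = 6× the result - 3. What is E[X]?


E[die] = (1+12)/2 = 13/2
E[X] = 6×13/2 - 3 = 36

E[X] = 36


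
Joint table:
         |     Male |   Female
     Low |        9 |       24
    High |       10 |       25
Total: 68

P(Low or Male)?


P(Low∨Male) = P(Low) + P(Male) - P(Low∧Male)
= (33 + 19 - 9)/68 = 43/68

P = 43/68 ≈ 63.24%


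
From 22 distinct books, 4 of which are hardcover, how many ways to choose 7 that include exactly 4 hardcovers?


Choose 4 of the 4 hardcovers and 3 of the other 18 books:
C(4,4)×C(18,3) = 1×816 = 816

816


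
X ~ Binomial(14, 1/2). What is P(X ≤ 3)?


P(X ≤ 3) = Σ P(X=i) for i=0..3
P(X=0) = 1/16384
P(X=1) = 7/8192
P(X=2) = 91/16384
P(X=3) = 91/4096
Sum = 235/8192

P(X ≤ 3) = 235/8192 ≈ 2.87%


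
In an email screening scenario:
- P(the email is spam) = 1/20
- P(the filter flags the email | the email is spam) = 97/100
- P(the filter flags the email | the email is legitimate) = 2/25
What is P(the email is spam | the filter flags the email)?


Using Bayes' theorem:
P(A|B) = P(B|A)·P(A) / P(B)

P(the filter flags the email) = 97/100 × 1/20 + 2/25 × 19/20
= 97/2000 + 19/250 = 249/2000

P(the email is spam|the filter flags the email) = (97/2000) / (249/2000) = 97/249

P(the email is spam|the filter flags the email) = 97/249 ≈ 38.96%


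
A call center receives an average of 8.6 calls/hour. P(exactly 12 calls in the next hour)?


Poisson(λ=8.6): P(X=12) = e^(-λ)×λ^k/k!
= e^(-8.6) × 8.6^12 / 12!
≈ 0.0001841057937 × 163674647746 / 479001600 ≈ 0.062909

P(X=12) ≈ 0.062909 ≈ 6.29%


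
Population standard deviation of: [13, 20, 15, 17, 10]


Mean = 75/5 = 15
  (13-15)²=4
  (20-15)²=25
  (15-15)²=0
  (17-15)²=4
  (10-15)²=25
Σ(x-μ)² = 58
σ² = 58/5

σ = √(58/5) ≈ 3.4059


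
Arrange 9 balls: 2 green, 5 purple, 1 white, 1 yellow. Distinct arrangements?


9!/(2!×5!×1!×1!) = 1512

1512


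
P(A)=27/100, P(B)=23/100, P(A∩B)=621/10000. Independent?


P(A)×P(B) = 621/10000
P(A∩B) = 621/10000
Equal ✓ → Independent

Yes, independent


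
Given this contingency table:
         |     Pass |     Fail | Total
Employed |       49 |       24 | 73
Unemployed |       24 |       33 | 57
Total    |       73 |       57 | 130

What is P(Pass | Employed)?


P(Pass | Employed) = 49/(49+24) = 49/73

P(Pass|Employed) = 49/73 ≈ 67.12%


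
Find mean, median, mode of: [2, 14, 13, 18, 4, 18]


Sorted: [2, 4, 13, 14, 18, 18]
Mean = 69/6 = 23/2
Median = 27/2
Freq: {2: 1, 14: 1, 13: 1, 18: 2, 4: 1}
Mode: [18]

Mean=23/2, Median=27/2, Mode=18


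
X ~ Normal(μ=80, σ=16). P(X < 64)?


z = (64-80)/16 = -1.0
P(Z < -1.0) = 0.1587

P(X < 64) ≈ 0.1587


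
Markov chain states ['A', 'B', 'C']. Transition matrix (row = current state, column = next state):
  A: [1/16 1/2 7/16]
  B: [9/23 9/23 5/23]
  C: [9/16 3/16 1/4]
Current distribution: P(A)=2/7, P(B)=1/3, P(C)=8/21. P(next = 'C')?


P(next=C) = Σᵢ P(now=i)×P(i→C)
= 2/7×7/16 + 1/3×5/23 + 8/21×1/4
= 1/8 + 5/69 + 2/21 = 377/1288

P = 377/1288 ≈ 0.2927


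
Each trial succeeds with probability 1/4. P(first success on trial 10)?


Geometric: P(X=10) = (1-p)^(k-1)×p = (3/4)^9×1/4 = 19683/1048576

P(X=10) = 19683/1048576 ≈ 1.88%


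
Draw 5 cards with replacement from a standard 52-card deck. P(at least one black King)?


P(not a black King) = 50/52 = 25/26
P(none in 5 draws) = (25/26)^5 = 9765625/11881376
P(≥1 black King) = 1 - 9765625/11881376 = 2115751/11881376

P = 2115751/11881376 ≈ 17.81%


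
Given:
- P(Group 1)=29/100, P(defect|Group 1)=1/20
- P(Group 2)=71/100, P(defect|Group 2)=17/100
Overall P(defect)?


P(B) = Σ P(B|Aᵢ)×P(Aᵢ)
  1/20×29/100 = 29/2000
  17/100×71/100 = 1207/10000
Sum = 169/1250

P(defect) = 169/1250 ≈ 13.52%


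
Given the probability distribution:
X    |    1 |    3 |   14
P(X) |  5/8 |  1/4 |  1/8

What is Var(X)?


E[X] = 25/8
E[X²] = 219/8
Var(X) = E[X²] - (E[X])² = 219/8 - 625/64 = 1127/64

Var(X) = 1127/64 ≈ 17.6094


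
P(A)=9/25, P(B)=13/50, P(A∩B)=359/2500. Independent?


P(A)×P(B) = 117/1250
P(A∩B) = 359/2500
Not equal → NOT independent

No, not independent


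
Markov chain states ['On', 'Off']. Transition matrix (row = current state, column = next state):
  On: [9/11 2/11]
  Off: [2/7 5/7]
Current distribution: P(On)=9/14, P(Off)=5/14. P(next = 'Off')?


P(next=Off) = Σᵢ P(now=i)×P(i→Off)
= 9/14×2/11 + 5/14×5/7
= 9/77 + 25/98 = 401/1078

P = 401/1078 ≈ 0.3720


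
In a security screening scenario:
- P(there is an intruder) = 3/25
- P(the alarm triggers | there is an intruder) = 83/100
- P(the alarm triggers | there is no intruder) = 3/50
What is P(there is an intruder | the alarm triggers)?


Using Bayes' theorem:
P(A|B) = P(B|A)·P(A) / P(B)

P(the alarm triggers) = 83/100 × 3/25 + 3/50 × 22/25
= 249/2500 + 33/625 = 381/2500

P(there is an intruder|the alarm triggers) = (249/2500) / (381/2500) = 83/127

P(there is an intruder|the alarm triggers) = 83/127 ≈ 65.35%


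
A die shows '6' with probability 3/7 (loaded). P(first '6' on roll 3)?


Geometric: P(X=3) = (1-p)^(k-1)×p = (4/7)^2×3/7 = 48/343

P(X=3) = 48/343 ≈ 13.99%


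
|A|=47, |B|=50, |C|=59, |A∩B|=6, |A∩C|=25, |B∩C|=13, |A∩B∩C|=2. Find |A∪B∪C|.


|A∪B∪C| = 47+50+59-6-25-13+2 = 114

|A∪B∪C| = 114


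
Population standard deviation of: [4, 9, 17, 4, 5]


Mean = 39/5
  (4-39/5)²=361/25
  (9-39/5)²=36/25
  (17-39/5)²=2116/25
  (4-39/5)²=361/25
  (5-39/5)²=196/25
Σ(x-μ)² = 614/5
σ² = (614/5)/5 = 614/25

σ = √(614/25) ≈ 4.9558


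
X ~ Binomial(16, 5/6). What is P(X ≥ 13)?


P(X ≥ 13) = Σ P(X=i) for i=13..16
P(X=13) = 42724609375/176319369216
P(X=14) = 30517578125/117546246144
P(X=15) = 30517578125/176319369216
P(X=16) = 152587890625/2821109907456
Sum = 2056884765625/2821109907456

P(X ≥ 13) = 2056884765625/2821109907456 ≈ 72.91%


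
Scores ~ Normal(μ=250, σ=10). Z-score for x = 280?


z = (x - μ)/σ = (280 - 250)/10 = 3.0

z = 3.0
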